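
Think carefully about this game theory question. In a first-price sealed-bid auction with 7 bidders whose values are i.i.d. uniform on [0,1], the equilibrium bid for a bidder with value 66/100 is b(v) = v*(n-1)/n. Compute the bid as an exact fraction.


Step 1: The symmetric BNE bidding function is b(v) = v * (n-1) / n
Step 2: Substitute v = 33/50 and n = 7
Step 3: b = 33/50 * 6/7
Step 4: b = 99/175

99/175


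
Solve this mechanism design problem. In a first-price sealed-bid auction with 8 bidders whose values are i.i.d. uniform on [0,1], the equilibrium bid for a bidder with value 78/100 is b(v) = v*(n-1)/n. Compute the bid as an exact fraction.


Step 1: The symmetric BNE bidding function is b(v) = v * (n-1) / n
Step 2: Substitute v = 39/50 and n = 8
Step 3: b = 39/50 * 7/8
Step 4: b = 273/400

273/400


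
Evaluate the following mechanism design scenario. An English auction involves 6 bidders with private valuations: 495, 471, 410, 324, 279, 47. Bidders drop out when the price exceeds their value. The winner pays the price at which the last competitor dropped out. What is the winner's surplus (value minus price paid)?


Step 1: Identify the highest value: 495
Step 2: Identify the second-highest value: 471
Step 3: The final price = second-highest value = 471
Step 4: Surplus = 495 - 471 = 24

24


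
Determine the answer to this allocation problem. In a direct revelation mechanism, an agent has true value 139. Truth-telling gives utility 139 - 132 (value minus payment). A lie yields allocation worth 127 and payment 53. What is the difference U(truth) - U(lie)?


Step 1: U(truth) = value - payment = 139 - 132 = 7
Step 2: U(lie) = allocation - payment = 127 - 53 = 74
Step 3: IC gap = 7 - 74 = -67

-67


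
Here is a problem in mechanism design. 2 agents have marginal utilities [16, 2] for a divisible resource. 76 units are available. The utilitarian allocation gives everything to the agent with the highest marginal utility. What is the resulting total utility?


Step 1: The marginal utilities are [16, 2]
Step 2: The highest marginal utility is 16
Step 3: All 76 units go to that agent
Step 4: Total utility = 16 * 76 = 1216

1216


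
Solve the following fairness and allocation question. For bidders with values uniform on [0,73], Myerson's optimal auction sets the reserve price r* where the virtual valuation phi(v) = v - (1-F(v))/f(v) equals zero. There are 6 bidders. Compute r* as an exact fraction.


Step 1: For U[0,73], F(v) = v/73 and f(v) = 1/73
Step 2: phi(v) = v - (1 - v/73)/(1/73) = v - (73 - v) = 2v - 73
Step 3: Set phi(r*) = 0: 2r* - 73 = 0
Step 4: r* = 73/2 (the number of bidders n = 6 does not enter)

73/2


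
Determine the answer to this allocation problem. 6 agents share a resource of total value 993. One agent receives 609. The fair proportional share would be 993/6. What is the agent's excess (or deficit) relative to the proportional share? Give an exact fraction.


Step 1: Proportional share = 993/6 = 331/2
Step 2: Agent's actual allocation = 609
Step 3: Excess = 609 - 331/2 = 887/2

887/2


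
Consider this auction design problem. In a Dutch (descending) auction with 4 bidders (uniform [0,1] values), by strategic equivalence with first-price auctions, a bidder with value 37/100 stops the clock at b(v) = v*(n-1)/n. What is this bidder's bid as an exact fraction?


Step 1: Dutch auctions are strategically equivalent to first-price auctions
Step 2: The equilibrium bid is b(v) = v*(n-1)/n
Step 3: b = 37/100 * 3/4
Step 4: b = 111/400

111/400


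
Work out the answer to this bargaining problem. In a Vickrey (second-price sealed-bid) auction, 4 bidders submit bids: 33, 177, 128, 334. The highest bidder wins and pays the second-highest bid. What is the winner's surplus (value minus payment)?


Step 1: Sort bids in descending order: 334, 177, 128, 33
Step 2: The winning bid is the highest: 334
Step 3: The payment equals the second-highest bid: 177
Step 4: Surplus = winner's bid - payment = 334 - 177 = 157

157


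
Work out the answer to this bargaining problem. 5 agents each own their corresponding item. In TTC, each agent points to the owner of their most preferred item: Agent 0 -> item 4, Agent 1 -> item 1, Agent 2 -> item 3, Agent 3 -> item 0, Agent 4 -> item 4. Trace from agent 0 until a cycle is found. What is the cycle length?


Step 1: Trace the pointer graph from agent 0: 0 -> 4 -> 4
Step 2: A cycle is detected when we revisit agent 4
Step 3: The cycle is: 4 -> 4
Step 4: Cycle length = 1

1


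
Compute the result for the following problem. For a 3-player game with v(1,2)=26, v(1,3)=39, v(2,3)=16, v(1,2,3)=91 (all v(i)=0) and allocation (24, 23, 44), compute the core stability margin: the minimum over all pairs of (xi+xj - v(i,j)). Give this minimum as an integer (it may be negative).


Step 1: Slack for coalition (1,2): x1+x2 - v12 = 47 - 26 = 21
Step 2: Slack for coalition (1,3): x1+x3 - v13 = 68 - 39 = 29
Step 3: Slack for coalition (2,3): x2+x3 - v23 = 67 - 16 = 51
Step 4: Minimum slack = min(21, 29, 51) = 21, attained by (1,2); no pair can gain by deviating, so the allocation is in the core

21


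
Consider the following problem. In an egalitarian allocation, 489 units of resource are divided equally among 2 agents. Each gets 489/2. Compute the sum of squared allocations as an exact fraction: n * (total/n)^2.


Step 1: Each agent's share = 489/2
Step 2: Square of each share = (489/2)^2 = 239121/4
Step 3: Sum of squares = 2 * 239121/4 = 239121/2

239121/2


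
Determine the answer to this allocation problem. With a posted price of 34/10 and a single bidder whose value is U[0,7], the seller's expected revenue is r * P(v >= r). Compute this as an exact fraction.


Step 1: Posted price r = 17/5, value support [0,7]
Step 2: P(v >= r) = (7 - 17/5)/7 = 18/35
Step 3: Expected revenue = r * P(v >= r) = 17/5 * 18/35
Step 4: Revenue = 306/175

306/175


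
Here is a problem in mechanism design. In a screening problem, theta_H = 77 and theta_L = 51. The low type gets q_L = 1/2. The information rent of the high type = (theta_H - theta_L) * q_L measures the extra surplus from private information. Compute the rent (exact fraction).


Step 1: theta_H - theta_L = 77 - 51 = 26
Step 2: Information rent = (theta_H - theta_L) * q_L
Step 3: = 26 * 1/2
Step 4: = 13

13


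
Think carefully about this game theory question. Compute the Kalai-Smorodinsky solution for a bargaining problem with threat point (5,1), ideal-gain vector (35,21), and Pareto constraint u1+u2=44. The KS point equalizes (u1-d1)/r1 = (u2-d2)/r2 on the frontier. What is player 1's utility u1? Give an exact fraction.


Step 1: At the KS point, (u1-d1)/r1 = (u2-d2)/r2 = t and u1+u2 = 44
Step 2: u1 = d1 + r1*t and u2 = d2 + r2*t, so (d1 + r1*t) + (d2 + r2*t) = 44
Step 3: t = (44 - 5 - 1)/(35 + 21) = 38/56 = 19/28
Step 4: u1 = d1 + r1*t = 5 + 35 * 19/28 = 115/4
Step 5: (Check: u2 = d2 + r2*t = 61/4; u1+u2 = 115/4 + 61/4 = 44, on the frontier.)

115/4


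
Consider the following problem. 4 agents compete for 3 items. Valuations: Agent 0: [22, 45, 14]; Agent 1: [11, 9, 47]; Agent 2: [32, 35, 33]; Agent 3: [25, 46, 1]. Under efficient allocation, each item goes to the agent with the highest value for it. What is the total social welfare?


Step 1: For each item, find the maximum value among all agents.
Step 2: Item 0 -> Agent 2 (value 32)
Step 3: Item 1 -> Agent 3 (value 46)
Step 4: Item 2 -> Agent 1 (value 47)
Step 5: Total welfare = 32 + 46 + 47 = 125

125


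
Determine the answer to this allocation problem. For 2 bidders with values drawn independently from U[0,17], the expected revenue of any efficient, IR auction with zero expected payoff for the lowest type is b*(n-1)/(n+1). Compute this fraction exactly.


Step 1: By Revenue Equivalence, expected revenue = b*(n-1)/(n+1)
Step 2: Substituting n = 2, b = 17
Step 3: Revenue = 17*(2-1)/(2+1) = 17*1/3
Step 4: Revenue = 17/3

17/3


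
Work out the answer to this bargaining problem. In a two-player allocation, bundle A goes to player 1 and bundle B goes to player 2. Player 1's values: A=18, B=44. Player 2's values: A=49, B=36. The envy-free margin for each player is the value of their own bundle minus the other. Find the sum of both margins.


Step 1: Player 1's margin = v1(A) - v1(B) = 18 - 44 = -26
Step 2: Player 2's margin = v2(B) - v2(A) = 36 - 49 = -13
Step 3: Total margin = -26 + -13 = -39

-39


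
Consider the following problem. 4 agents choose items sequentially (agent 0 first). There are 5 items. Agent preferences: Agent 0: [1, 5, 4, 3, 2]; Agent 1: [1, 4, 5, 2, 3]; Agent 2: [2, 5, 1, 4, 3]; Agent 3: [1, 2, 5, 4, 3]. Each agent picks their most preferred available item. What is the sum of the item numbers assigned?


Step 1: Agent 0 picks item 1
Step 2: Agent 1 picks item 4
Step 3: Agent 2 picks item 2
Step 4: Agent 3 picks item 5
Step 5: Sum = 1 + 4 + 2 + 5 = 12

12


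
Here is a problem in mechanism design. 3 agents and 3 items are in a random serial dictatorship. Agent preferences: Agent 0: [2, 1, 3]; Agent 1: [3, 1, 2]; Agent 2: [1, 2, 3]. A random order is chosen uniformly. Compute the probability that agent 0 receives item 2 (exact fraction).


Step 1: Agent 0 wants item 2
Step 2: There are 6 possible orderings of agents
Step 3: In 6 orderings, agent 0 gets item 2
Step 4: Probability = 6/6 = 1

1


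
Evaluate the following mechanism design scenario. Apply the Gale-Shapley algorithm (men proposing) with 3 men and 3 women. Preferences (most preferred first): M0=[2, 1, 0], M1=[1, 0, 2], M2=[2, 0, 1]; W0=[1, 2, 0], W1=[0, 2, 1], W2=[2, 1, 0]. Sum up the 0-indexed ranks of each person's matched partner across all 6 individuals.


Step 1: Run Gale-Shapley (men propose, women hold best offer):
  M0 proposes to W2; she accepts
  M1 proposes to W1; she accepts
  M2 proposes to W2; she switches from M0
  M0 proposes to W1; she switches from M1
  M1 proposes to W0; she accepts
Step 2: Final matching: W0-M1, W1-M0, W2-M2
Step 3: 0-indexed ranks (man's rank of his match, then woman's): 1 + 0 + 1 + 0 + 0 + 0
Step 4: Total rank sum = 2

2


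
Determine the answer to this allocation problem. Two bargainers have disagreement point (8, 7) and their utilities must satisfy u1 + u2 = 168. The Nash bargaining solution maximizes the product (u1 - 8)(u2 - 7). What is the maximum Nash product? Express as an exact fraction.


Step 1: The Nash solution splits surplus symmetrically above the disagreement point
Step 2: u1 = (total + d1 - d2)/2 = (168 + 8 - 7)/2 = 169/2
Step 3: u2 = (total - d1 + d2)/2 = (168 - 8 + 7)/2 = 167/2
Step 4: Nash product = (169/2 - 8) * (167/2 - 7)
Step 5: = 153/2 * 153/2 = 23409/4

23409/4


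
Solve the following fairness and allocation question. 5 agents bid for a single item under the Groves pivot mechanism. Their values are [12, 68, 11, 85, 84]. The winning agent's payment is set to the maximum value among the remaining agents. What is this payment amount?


Step 1: The efficient winner is agent 3 with value 85
Step 2: Other agents' values: [12, 68, 11, 84]
Step 3: Pivot payment = max(others) = 84
Step 4: The winner pays 84

84


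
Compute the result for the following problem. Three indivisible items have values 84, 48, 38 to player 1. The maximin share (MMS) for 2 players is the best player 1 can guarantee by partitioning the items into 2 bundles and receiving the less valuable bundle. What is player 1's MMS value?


Step 1: Item values = 84, 48, 38
Step 2: Enumerate all 2-bundle partitions and take the smaller bundle:
  Partition 1: {84} vs {48,38} -> bundles 84, 86; min = 84
  Partition 2: {48} vs {84,38} -> bundles 48, 122; min = 48
  Partition 3: {38} vs {84,48} -> bundles 38, 132; min = 38
Step 3: MMS = max(84, 48, 38) = 84

84


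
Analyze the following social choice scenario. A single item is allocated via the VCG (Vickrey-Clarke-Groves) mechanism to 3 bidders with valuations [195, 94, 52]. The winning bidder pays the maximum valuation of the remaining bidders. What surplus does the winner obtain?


Step 1: The winner is the agent with the highest value: agent 0 with value 195
Step 2: Values of other agents: [94, 52]
Step 3: VCG payment = max of others' values = 94
Step 4: Surplus = 195 - 94 = 101

101


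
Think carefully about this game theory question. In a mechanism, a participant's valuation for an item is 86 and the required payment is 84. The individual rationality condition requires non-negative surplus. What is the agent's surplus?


Step 1: Surplus = value - payment = 86 - 84 = 2
Step 2: IR is satisfied (surplus >= 0)

2


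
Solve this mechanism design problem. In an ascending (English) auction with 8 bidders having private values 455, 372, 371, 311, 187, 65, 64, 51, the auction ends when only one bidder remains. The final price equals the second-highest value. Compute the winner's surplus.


Step 1: Identify the highest value: 455
Step 2: Identify the second-highest value: 372
Step 3: The final price = second-highest value = 372
Step 4: Surplus = 455 - 372 = 83

83


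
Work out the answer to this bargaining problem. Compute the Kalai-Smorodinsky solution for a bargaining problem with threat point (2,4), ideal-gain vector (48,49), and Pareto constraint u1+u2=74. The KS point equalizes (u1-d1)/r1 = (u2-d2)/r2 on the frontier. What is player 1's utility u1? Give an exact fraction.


Step 1: At the KS point, (u1-d1)/r1 = (u2-d2)/r2 = t and u1+u2 = 74
Step 2: u1 = d1 + r1*t and u2 = d2 + r2*t, so (d1 + r1*t) + (d2 + r2*t) = 74
Step 3: t = (74 - 2 - 4)/(48 + 49) = 68/97
Step 4: u1 = d1 + r1*t = 2 + 48 * 68/97 = 3458/97
Step 5: (Check: u2 = d2 + r2*t = 3720/97; u1+u2 = 3458/97 + 3720/97 = 74, on the frontier.)

3458/97


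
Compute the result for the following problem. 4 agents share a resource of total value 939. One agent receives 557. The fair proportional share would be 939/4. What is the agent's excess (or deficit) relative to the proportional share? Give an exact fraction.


Step 1: Proportional share = 939/4
Step 2: Agent's actual allocation = 557
Step 3: Excess = 557 - 939/4 = 1289/4

1289/4


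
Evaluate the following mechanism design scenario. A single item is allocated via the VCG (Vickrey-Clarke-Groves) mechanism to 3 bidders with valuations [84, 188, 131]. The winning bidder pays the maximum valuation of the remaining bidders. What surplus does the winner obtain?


Step 1: The winner is the agent with the highest value: agent 1 with value 188
Step 2: Values of other agents: [84, 131]
Step 3: VCG payment = max of others' values = 131
Step 4: Surplus = 188 - 131 = 57

57


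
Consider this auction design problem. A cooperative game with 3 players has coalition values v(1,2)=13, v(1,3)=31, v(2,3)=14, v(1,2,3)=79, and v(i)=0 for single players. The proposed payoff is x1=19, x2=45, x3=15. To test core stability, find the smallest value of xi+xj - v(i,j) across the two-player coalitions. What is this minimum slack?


Step 1: Slack for coalition (1,2): x1+x2 - v12 = 64 - 13 = 51
Step 2: Slack for coalition (1,3): x1+x3 - v13 = 34 - 31 = 3
Step 3: Slack for coalition (2,3): x2+x3 - v23 = 60 - 14 = 46
Step 4: Minimum slack = min(51, 3, 46) = 3, attained by (1,3); no pair can gain by deviating, so the allocation is in the core

3


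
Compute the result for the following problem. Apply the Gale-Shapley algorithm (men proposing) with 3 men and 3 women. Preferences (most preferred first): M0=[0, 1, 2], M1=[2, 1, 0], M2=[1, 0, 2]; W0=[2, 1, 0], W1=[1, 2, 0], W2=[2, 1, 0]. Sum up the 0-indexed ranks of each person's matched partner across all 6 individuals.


Step 1: Run Gale-Shapley (men propose, women hold best offer):
  M0 proposes to W0; she accepts
  M1 proposes to W2; she accepts
  M2 proposes to W1; she accepts
Step 2: Final matching: W0-M0, W1-M2, W2-M1
Step 3: 0-indexed ranks (man's rank of his match, then woman's): 0 + 2 + 0 + 1 + 0 + 1
Step 4: Total rank sum = 4

4


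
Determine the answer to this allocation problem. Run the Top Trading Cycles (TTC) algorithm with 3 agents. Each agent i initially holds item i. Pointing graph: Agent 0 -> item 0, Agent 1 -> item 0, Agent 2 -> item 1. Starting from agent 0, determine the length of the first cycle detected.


Step 1: Trace the pointer graph from agent 0: 0 -> 0
Step 2: A cycle is detected when we revisit agent 0
Step 3: The cycle is: 0 -> 0
Step 4: Cycle length = 1

1


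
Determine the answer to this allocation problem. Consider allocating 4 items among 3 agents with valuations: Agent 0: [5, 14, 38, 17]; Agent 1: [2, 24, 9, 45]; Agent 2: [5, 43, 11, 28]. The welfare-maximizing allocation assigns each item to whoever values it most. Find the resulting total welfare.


Step 1: For each item, find the maximum value among all agents.
Step 2: Item 0 -> Agent 0 (value 5)
Step 3: Item 1 -> Agent 2 (value 43)
Step 4: Item 2 -> Agent 0 (value 38)
Step 5: Item 3 -> Agent 1 (value 45)
Step 6: Total welfare = 5 + 43 + 38 + 45 = 131

131


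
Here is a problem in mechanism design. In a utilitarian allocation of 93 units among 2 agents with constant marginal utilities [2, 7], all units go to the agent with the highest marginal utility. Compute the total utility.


Step 1: The marginal utilities are [2, 7]
Step 2: The highest marginal utility is 7
Step 3: All 93 units go to that agent
Step 4: Total utility = 7 * 93 = 651

651


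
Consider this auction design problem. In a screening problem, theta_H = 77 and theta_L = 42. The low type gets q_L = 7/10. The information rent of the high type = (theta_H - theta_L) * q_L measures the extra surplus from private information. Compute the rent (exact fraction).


Step 1: theta_H - theta_L = 77 - 42 = 35
Step 2: Information rent = (theta_H - theta_L) * q_L
Step 3: = 35 * 7/10
Step 4: = 49/2

49/2


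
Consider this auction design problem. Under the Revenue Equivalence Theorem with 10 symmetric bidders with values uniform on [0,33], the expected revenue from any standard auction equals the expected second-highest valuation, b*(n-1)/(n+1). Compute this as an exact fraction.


Step 1: By Revenue Equivalence, expected revenue = b*(n-1)/(n+1)
Step 2: Substituting n = 10, b = 33
Step 3: Revenue = 33*(10-1)/(10+1) = 33*9/11
Step 4: Revenue = 297/11 = 27

27


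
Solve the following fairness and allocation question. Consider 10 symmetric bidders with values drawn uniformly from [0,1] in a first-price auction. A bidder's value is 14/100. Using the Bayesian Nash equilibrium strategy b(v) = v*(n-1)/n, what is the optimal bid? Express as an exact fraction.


Step 1: The symmetric BNE bidding function is b(v) = v * (n-1) / n
Step 2: Substitute v = 7/50 and n = 10
Step 3: b = 7/50 * 9/10
Step 4: b = 63/500

63/500


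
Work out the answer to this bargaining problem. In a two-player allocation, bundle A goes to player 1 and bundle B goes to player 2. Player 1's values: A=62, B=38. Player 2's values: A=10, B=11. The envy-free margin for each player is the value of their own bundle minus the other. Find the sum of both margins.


Step 1: Player 1's margin = v1(A) - v1(B) = 62 - 38 = 24
Step 2: Player 2's margin = v2(B) - v2(A) = 11 - 10 = 1
Step 3: Total margin = 24 + 1 = 25

25


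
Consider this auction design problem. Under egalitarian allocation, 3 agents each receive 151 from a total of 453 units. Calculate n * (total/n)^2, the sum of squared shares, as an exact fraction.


Step 1: Each agent's share = 453/3 = 151
Step 2: Square of each share = (151)^2 = 22801
Step 3: Sum of squares = 3 * 22801 = 68403

68403


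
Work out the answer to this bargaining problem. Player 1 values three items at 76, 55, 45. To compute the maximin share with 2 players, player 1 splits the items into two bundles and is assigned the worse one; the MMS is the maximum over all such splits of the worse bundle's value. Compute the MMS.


Step 1: Item values = 76, 55, 45
Step 2: Enumerate all 2-bundle partitions and take the smaller bundle:
  Partition 1: {76} vs {55,45} -> bundles 76, 100; min = 76
  Partition 2: {55} vs {76,45} -> bundles 55, 121; min = 55
  Partition 3: {45} vs {76,55} -> bundles 45, 131; min = 45
Step 3: MMS = max(76, 55, 45) = 76

76


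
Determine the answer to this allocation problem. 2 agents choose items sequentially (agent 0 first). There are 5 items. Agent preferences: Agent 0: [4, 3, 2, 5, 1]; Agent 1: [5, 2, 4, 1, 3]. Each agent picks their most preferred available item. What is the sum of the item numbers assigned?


Step 1: Agent 0 picks item 4
Step 2: Agent 1 picks item 5
Step 3: Sum = 4 + 5 = 9

9


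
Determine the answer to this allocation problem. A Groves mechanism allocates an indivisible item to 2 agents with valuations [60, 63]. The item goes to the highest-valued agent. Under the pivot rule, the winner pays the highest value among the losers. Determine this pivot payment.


Step 1: The efficient winner is agent 1 with value 63
Step 2: Other agents' values: [60]
Step 3: Pivot payment = max(others) = 60
Step 4: The winner pays 60

60


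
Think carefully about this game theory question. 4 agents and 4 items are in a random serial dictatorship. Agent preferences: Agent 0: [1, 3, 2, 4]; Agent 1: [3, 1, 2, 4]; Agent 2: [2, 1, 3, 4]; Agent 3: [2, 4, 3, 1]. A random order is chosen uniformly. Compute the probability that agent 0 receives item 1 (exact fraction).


Step 1: Agent 0 wants item 1
Step 2: There are 24 possible orderings of agents
Step 3: In 20 orderings, agent 0 gets item 1
Step 4: Probability = 20/24 = 5/6

5/6


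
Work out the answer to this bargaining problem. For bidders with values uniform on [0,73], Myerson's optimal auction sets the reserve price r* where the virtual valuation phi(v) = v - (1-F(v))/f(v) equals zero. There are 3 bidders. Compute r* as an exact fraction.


Step 1: For U[0,73], F(v) = v/73 and f(v) = 1/73
Step 2: phi(v) = v - (1 - v/73)/(1/73) = v - (73 - v) = 2v - 73
Step 3: Set phi(r*) = 0: 2r* - 73 = 0
Step 4: r* = 73/2 (the number of bidders n = 3 does not enter)

73/2


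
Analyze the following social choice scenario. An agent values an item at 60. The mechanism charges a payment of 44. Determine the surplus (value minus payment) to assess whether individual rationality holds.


Step 1: Surplus = value - payment = 60 - 44 = 16
Step 2: IR is satisfied (surplus >= 0)

16


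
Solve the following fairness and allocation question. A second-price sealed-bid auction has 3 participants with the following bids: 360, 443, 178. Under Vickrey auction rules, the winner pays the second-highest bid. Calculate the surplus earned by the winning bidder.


Step 1: Sort bids in descending order: 443, 360, 178
Step 2: The winning bid is the highest: 443
Step 3: The payment equals the second-highest bid: 360
Step 4: Surplus = winner's bid - payment = 443 - 360 = 83

83


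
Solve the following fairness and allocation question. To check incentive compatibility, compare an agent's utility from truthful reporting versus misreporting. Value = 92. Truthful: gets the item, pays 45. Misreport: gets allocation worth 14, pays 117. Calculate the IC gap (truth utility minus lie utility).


Step 1: U(truth) = value - payment = 92 - 45 = 47
Step 2: U(lie) = allocation - payment = 14 - 117 = -103
Step 3: IC gap = 47 - (-103) = 150

150


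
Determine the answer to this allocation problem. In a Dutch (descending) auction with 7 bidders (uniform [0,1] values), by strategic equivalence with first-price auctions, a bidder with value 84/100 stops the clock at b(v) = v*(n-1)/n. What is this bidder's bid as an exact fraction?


Step 1: Dutch auctions are strategically equivalent to first-price auctions
Step 2: The equilibrium bid is b(v) = v*(n-1)/n
Step 3: b = 21/25 * 6/7
Step 4: b = 18/25

18/25


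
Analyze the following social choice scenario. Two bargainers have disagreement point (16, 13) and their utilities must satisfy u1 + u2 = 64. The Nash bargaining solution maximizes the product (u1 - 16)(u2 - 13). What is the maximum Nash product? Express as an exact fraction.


Step 1: The Nash solution splits surplus symmetrically above the disagreement point
Step 2: u1 = (total + d1 - d2)/2 = (64 + 16 - 13)/2 = 67/2
Step 3: u2 = (total - d1 + d2)/2 = (64 - 16 + 13)/2 = 61/2
Step 4: Nash product = (67/2 - 16) * (61/2 - 13)
Step 5: = 35/2 * 35/2 = 1225/4

1225/4


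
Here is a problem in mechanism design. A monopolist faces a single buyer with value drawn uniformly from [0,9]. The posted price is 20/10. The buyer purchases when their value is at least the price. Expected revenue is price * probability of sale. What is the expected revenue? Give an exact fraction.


Step 1: Posted price r = 2, value support [0,9]
Step 2: P(v >= r) = (9 - 2)/9 = 7/9
Step 3: Expected revenue = r * P(v >= r) = 2 * 7/9
Step 4: Revenue = 14/9

14/9


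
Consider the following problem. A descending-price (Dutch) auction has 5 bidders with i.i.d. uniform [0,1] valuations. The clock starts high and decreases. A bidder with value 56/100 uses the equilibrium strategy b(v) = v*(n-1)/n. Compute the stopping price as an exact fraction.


Step 1: Dutch auctions are strategically equivalent to first-price auctions
Step 2: The equilibrium bid is b(v) = v*(n-1)/n
Step 3: b = 14/25 * 4/5
Step 4: b = 56/125

56/125


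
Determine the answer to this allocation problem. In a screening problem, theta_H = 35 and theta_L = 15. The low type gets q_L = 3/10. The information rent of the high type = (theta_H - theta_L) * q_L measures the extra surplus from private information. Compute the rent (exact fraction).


Step 1: theta_H - theta_L = 35 - 15 = 20
Step 2: Information rent = (theta_H - theta_L) * q_L
Step 3: = 20 * 3/10
Step 4: = 6

6


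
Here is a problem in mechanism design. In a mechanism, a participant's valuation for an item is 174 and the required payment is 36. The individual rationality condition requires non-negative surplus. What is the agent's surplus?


Step 1: Surplus = value - payment = 174 - 36 = 138
Step 2: IR is satisfied (surplus >= 0)

138


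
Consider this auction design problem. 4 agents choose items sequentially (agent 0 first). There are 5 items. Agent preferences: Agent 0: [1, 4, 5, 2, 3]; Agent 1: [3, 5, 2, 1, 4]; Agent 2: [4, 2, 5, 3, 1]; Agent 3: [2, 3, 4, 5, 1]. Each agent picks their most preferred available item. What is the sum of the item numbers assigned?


Step 1: Agent 0 picks item 1
Step 2: Agent 1 picks item 3
Step 3: Agent 2 picks item 4
Step 4: Agent 3 picks item 2
Step 5: Sum = 1 + 3 + 4 + 2 = 10

10


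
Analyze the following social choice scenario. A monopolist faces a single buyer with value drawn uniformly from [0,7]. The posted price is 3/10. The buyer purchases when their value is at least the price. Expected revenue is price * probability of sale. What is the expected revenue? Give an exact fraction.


Step 1: Posted price r = 3/10, value support [0,7]
Step 2: P(v >= r) = (7 - 3/10)/7 = 67/70
Step 3: Expected revenue = r * P(v >= r) = 3/10 * 67/70
Step 4: Revenue = 201/700

201/700


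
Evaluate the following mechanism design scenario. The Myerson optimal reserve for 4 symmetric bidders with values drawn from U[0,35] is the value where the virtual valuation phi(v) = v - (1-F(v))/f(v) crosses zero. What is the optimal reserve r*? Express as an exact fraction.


Step 1: For U[0,35], F(v) = v/35 and f(v) = 1/35
Step 2: phi(v) = v - (1 - v/35)/(1/35) = v - (35 - v) = 2v - 35
Step 3: Set phi(r*) = 0: 2r* - 35 = 0
Step 4: r* = 35/2 (the number of bidders n = 4 does not enter)

35/2


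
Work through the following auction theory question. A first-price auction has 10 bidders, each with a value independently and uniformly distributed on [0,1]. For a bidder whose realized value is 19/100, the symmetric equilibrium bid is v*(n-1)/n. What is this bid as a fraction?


Step 1: The symmetric BNE bidding function is b(v) = v * (n-1) / n
Step 2: Substitute v = 19/100 and n = 10
Step 3: b = 19/100 * 9/10
Step 4: b = 171/1000

171/1000


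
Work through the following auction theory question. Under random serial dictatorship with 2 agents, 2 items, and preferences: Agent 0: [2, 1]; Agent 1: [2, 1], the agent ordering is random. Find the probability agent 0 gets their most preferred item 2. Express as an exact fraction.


Step 1: Agent 0 wants item 2
Step 2: There are 2 possible orderings of agents
Step 3: In 1 orderings, agent 0 gets item 2
Step 4: Probability = 1/2

1/2


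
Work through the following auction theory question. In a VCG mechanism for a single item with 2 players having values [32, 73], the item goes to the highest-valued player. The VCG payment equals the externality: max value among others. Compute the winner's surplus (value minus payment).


Step 1: The winner is the agent with the highest value: agent 1 with value 73
Step 2: Values of other agents: [32]
Step 3: VCG payment = max of others' values = 32
Step 4: Surplus = 73 - 32 = 41

41


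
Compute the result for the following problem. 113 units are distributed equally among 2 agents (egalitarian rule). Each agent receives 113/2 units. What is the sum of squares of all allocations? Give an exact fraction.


Step 1: Each agent's share = 113/2
Step 2: Square of each share = (113/2)^2 = 12769/4
Step 3: Sum of squares = 2 * 12769/4 = 12769/2

12769/2


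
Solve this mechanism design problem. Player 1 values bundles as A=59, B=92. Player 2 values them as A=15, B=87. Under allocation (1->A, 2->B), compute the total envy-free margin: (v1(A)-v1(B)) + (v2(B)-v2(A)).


Step 1: Player 1's margin = v1(A) - v1(B) = 59 - 92 = -33
Step 2: Player 2's margin = v2(B) - v2(A) = 87 - 15 = 72
Step 3: Total margin = -33 + 72 = 39

39


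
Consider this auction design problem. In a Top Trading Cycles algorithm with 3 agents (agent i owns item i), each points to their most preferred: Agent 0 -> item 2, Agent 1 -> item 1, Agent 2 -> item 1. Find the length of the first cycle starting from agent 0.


Step 1: Trace the pointer graph from agent 0: 0 -> 2 -> 1 -> 1
Step 2: A cycle is detected when we revisit agent 1
Step 3: The cycle is: 1 -> 1
Step 4: Cycle length = 1

1


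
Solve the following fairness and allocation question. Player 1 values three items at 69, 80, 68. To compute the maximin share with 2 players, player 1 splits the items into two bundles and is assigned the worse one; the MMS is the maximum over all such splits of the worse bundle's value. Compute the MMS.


Step 1: Item values = 69, 80, 68
Step 2: Enumerate all 2-bundle partitions and take the smaller bundle:
  Partition 1: {69} vs {80,68} -> bundles 69, 148; min = 69
  Partition 2: {80} vs {69,68} -> bundles 80, 137; min = 80
  Partition 3: {68} vs {69,80} -> bundles 68, 149; min = 68
Step 3: MMS = max(69, 80, 68) = 80

80


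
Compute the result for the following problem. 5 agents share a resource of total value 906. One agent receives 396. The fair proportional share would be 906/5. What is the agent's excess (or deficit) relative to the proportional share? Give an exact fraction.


Step 1: Proportional share = 906/5
Step 2: Agent's actual allocation = 396
Step 3: Excess = 396 - 906/5 = 1074/5

1074/5


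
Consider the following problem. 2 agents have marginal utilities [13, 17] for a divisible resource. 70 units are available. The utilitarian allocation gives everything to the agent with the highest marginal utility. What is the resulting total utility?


Step 1: The marginal utilities are [13, 17]
Step 2: The highest marginal utility is 17
Step 3: All 70 units go to that agent
Step 4: Total utility = 17 * 70 = 1190

1190


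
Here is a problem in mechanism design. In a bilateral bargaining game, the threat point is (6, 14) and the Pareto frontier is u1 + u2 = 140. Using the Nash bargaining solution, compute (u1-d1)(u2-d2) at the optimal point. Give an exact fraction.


Step 1: The Nash solution splits surplus symmetrically above the disagreement point
Step 2: u1 = (total + d1 - d2)/2 = (140 + 6 - 14)/2 = 66
Step 3: u2 = (total - d1 + d2)/2 = (140 - 6 + 14)/2 = 74
Step 4: Nash product = (66 - 6) * (74 - 14)
Step 5: = 60 * 60 = 3600

3600


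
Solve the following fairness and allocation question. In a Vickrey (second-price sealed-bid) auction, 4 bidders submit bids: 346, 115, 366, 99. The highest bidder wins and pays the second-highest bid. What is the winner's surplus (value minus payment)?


Step 1: Sort bids in descending order: 366, 346, 115, 99
Step 2: The winning bid is the highest: 366
Step 3: The payment equals the second-highest bid: 346
Step 4: Surplus = winner's bid - payment = 366 - 346 = 20

20


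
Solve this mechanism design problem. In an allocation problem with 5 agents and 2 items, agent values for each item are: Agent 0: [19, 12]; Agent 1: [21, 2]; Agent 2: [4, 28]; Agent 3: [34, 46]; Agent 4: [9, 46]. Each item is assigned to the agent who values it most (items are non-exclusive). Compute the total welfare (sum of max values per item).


Step 1: For each item, find the maximum value among all agents.
Step 2: Item 0 -> Agent 3 (value 34)
Step 3: Item 1 -> Agent 3 (value 46)
Step 4: Total welfare = 34 + 46 = 80

80


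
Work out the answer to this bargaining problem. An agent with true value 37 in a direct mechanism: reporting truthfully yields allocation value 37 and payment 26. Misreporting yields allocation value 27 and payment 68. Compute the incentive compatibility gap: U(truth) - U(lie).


Step 1: U(truth) = value - payment = 37 - 26 = 11
Step 2: U(lie) = allocation - payment = 27 - 68 = -41
Step 3: IC gap = 11 - (-41) = 52

52


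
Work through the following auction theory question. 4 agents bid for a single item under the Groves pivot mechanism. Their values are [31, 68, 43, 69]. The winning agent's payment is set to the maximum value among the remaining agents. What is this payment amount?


Step 1: The efficient winner is agent 3 with value 69
Step 2: Other agents' values: [31, 68, 43]
Step 3: Pivot payment = max(others) = 68
Step 4: The winner pays 68

68


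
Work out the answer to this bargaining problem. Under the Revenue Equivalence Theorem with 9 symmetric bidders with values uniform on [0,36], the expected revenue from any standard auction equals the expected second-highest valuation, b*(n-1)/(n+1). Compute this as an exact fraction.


Step 1: By Revenue Equivalence, expected revenue = b*(n-1)/(n+1)
Step 2: Substituting n = 9, b = 36
Step 3: Revenue = 36*(9-1)/(9+1) = 36*8/10
Step 4: Revenue = 288/10 = 144/5

144/5


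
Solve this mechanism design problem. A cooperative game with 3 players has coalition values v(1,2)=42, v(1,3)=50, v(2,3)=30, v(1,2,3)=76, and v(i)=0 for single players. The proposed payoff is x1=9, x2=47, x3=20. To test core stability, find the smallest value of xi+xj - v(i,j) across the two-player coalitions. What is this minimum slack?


Step 1: Slack for coalition (1,2): x1+x2 - v12 = 56 - 42 = 14
Step 2: Slack for coalition (1,3): x1+x3 - v13 = 29 - 50 = -21
Step 3: Slack for coalition (2,3): x2+x3 - v23 = 67 - 30 = 37
Step 4: Minimum slack = min(14, -21, 37) = -21, attained by (1,3); coalition (1,3) can block (slack < 0), so the allocation is not in the core

-21


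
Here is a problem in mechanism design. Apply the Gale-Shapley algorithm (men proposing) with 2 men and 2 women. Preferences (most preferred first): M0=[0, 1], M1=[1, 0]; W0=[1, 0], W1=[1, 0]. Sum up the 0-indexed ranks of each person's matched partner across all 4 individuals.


Step 1: Run Gale-Shapley (men propose, women hold best offer):
  M0 proposes to W0; she accepts
  M1 proposes to W1; she accepts
Step 2: Final matching: W0-M0, W1-M1
Step 3: 0-indexed ranks (man's rank of his match, then woman's): 0 + 1 + 0 + 0
Step 4: Total rank sum = 1

1


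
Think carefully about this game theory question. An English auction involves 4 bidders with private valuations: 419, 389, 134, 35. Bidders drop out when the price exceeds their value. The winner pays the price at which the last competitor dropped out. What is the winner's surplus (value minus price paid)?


Step 1: Identify the highest value: 419
Step 2: Identify the second-highest value: 389
Step 3: The final price = second-highest value = 389
Step 4: Surplus = 419 - 389 = 30

30


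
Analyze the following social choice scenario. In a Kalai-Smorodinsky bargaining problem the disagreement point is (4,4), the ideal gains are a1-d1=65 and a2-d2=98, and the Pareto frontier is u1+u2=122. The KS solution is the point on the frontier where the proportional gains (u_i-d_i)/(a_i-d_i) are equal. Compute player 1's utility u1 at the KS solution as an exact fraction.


Step 1: At the KS point, (u1-d1)/r1 = (u2-d2)/r2 = t and u1+u2 = 122
Step 2: u1 = d1 + r1*t and u2 = d2 + r2*t, so (d1 + r1*t) + (d2 + r2*t) = 122
Step 3: t = (122 - 4 - 4)/(65 + 98) = 114/163
Step 4: u1 = d1 + r1*t = 4 + 65 * 114/163 = 8062/163
Step 5: (Check: u2 = d2 + r2*t = 11824/163; u1+u2 = 8062/163 + 11824/163 = 122, on the frontier.)

8062/163


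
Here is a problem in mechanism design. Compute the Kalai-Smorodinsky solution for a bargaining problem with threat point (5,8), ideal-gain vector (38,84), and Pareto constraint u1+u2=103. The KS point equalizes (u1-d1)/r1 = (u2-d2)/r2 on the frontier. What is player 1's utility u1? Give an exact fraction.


Step 1: At the KS point, (u1-d1)/r1 = (u2-d2)/r2 = t and u1+u2 = 103
Step 2: u1 = d1 + r1*t and u2 = d2 + r2*t, so (d1 + r1*t) + (d2 + r2*t) = 103
Step 3: t = (103 - 5 - 8)/(38 + 84) = 90/122 = 45/61
Step 4: u1 = d1 + r1*t = 5 + 38 * 45/61 = 2015/61
Step 5: (Check: u2 = d2 + r2*t = 4268/61; u1+u2 = 2015/61 + 4268/61 = 103, on the frontier.)

2015/61


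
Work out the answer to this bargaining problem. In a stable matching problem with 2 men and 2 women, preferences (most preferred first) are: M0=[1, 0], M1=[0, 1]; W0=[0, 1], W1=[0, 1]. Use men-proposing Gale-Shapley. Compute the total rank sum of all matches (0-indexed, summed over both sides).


Step 1: Run Gale-Shapley (men propose, women hold best offer):
  M0 proposes to W1; she accepts
  M1 proposes to W0; she accepts
Step 2: Final matching: W0-M1, W1-M0
Step 3: 0-indexed ranks (man's rank of his match, then woman's): 0 + 1 + 0 + 0
Step 4: Total rank sum = 1

1


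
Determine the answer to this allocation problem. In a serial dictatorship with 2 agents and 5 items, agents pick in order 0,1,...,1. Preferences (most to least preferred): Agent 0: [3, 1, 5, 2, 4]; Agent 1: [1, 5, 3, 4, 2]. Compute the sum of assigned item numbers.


Step 1: Agent 0 picks item 3
Step 2: Agent 1 picks item 1
Step 3: Sum = 3 + 1 = 4

4


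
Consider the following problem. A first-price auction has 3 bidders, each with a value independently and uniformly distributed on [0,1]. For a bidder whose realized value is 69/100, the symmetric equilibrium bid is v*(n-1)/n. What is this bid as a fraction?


Step 1: The symmetric BNE bidding function is b(v) = v * (n-1) / n
Step 2: Substitute v = 69/100 and n = 3
Step 3: b = 69/100 * 2/3
Step 4: b = 23/50

23/50


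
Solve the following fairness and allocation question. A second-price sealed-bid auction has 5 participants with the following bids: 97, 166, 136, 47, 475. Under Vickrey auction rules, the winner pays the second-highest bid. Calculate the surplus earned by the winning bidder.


Step 1: Sort bids in descending order: 475, 166, 136, 97, 47
Step 2: The winning bid is the highest: 475
Step 3: The payment equals the second-highest bid: 166
Step 4: Surplus = winner's bid - payment = 475 - 166 = 309

309


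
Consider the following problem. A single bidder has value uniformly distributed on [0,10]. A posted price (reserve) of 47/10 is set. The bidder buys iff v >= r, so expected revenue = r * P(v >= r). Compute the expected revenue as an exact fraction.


Step 1: Posted price r = 47/10, value support [0,10]
Step 2: P(v >= r) = (10 - 47/10)/10 = 53/100
Step 3: Expected revenue = r * P(v >= r) = 47/10 * 53/100
Step 4: Revenue = 2491/1000

2491/1000


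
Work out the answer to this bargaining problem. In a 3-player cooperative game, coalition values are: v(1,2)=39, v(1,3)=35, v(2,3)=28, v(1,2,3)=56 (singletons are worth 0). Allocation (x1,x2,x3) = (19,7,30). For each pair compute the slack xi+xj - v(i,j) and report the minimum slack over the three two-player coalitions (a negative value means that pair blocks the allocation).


Step 1: Slack for coalition (1,2): x1+x2 - v12 = 26 - 39 = -13
Step 2: Slack for coalition (1,3): x1+x3 - v13 = 49 - 35 = 14
Step 3: Slack for coalition (2,3): x2+x3 - v23 = 37 - 28 = 9
Step 4: Minimum slack = min(-13, 14, 9) = -13, attained by (1,2); coalition (1,2) can block (slack < 0), so the allocation is not in the core

-13
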